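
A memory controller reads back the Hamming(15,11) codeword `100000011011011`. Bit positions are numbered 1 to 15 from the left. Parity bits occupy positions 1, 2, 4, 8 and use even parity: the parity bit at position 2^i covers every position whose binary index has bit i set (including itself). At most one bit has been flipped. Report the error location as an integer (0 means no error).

s1: b1⊕b3⊕b5⊕b7⊕b9⊕b11⊕b13⊕b15 = 1⊕0⊕0⊕0⊕1⊕1⊕0⊕1 = 0
s2: b2⊕b3⊕b6⊕b7⊕b10⊕b11⊕b14⊕b15 = 0⊕0⊕0⊕0⊕0⊕1⊕1⊕1 = 1
s4: b4⊕b5⊕b6⊕b7⊕b12⊕b13⊕b14⊕b15 = 0⊕0⊕0⊕0⊕1⊕0⊕1⊕1 = 1
s8: b8⊕b9⊕b10⊕b11⊕b12⊕b13⊕b14⊕b15 = 1⊕1⊕0⊕1⊕1⊕0⊕1⊕1 = 0
Syndrome (s8...s1) = 0110 → position 6.

6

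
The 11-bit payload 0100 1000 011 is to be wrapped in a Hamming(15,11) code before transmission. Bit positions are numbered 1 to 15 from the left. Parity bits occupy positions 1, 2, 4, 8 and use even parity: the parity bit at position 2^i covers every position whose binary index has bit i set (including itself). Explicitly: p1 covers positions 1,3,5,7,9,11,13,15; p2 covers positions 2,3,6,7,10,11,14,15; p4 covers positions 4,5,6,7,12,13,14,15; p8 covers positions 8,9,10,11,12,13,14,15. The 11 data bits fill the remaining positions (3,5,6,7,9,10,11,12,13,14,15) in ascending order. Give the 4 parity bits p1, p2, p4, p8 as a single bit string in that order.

Place data bits at non-power-of-two positions: b3=0, b5=1, b6=0, b7=0, b9=1, b10=0, b11=0, b12=0, b13=0, b14=1, b15=1.
p1 = XOR of data positions {3,5,7,9,11,13,15} = 0⊕1⊕0⊕1⊕0⊕0⊕1 = 1
p2 = XOR of data positions {3,6,7,10,11,14,15} = 0⊕0⊕0⊕0⊕0⊕1⊕1 = 0
p4 = XOR of data positions {5,6,7,12,13,14,15} = 1⊕0⊕0⊕0⊕0⊕1⊕1 = 1
p8 = XOR of data positions {9,10,11,12,13,14,15} = 1⊕0⊕0⊕0⊕0⊕1⊕1 = 1
Parity bits p1,p2,p4,p8 = 1011

1011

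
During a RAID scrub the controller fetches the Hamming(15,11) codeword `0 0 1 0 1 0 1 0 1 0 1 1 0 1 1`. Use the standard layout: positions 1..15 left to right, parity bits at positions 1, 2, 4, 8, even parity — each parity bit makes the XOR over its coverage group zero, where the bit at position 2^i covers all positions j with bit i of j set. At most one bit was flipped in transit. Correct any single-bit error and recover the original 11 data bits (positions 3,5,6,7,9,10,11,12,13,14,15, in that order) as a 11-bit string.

11011011001

s1: b1⊕b3⊕b5⊕b7⊕b9⊕b11⊕b13⊕b15 = 0⊕1⊕1⊕1⊕1⊕1⊕0⊕1 = 0
s2: b2⊕b3⊕b6⊕b7⊕b10⊕b11⊕b14⊕b15 = 0⊕1⊕0⊕1⊕0⊕1⊕1⊕1 = 1
s4: b4⊕b5⊕b6⊕b7⊕b12⊕b13⊕b14⊕b15 = 0⊕1⊕0⊕1⊕1⊕0⊕1⊕1 = 1
s8: b8⊕b9⊕b10⊕b11⊕b12⊕b13⊕b14⊕b15 = 0⊕1⊕0⊕1⊕1⊕0⊕1⊕1 = 1
Syndrome (s8...s1) = 1110 → position 14.
Flip bit 14: corrected codeword = 001010101011001
Data bits at positions 3,5,6,7,9,10,11,12,13,14,15: 11011011001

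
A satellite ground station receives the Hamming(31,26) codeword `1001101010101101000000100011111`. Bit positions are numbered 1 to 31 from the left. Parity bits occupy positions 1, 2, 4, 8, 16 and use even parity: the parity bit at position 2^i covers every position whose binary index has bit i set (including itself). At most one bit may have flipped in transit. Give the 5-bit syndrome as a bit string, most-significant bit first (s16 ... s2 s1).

s1: b1⊕b3⊕b5⊕b7⊕b9⊕b11⊕b13⊕b15⊕b17⊕b19⊕b21⊕b23⊕b25⊕b27⊕b29⊕b31 = 1⊕0⊕1⊕1⊕1⊕1⊕1⊕0⊕0⊕0⊕0⊕1⊕0⊕1⊕1⊕1 = 0
s2: b2⊕b3⊕b6⊕b7⊕b10⊕b11⊕b14⊕b15⊕b18⊕b19⊕b22⊕b23⊕b26⊕b27⊕b30⊕b31 = 0⊕0⊕0⊕1⊕0⊕1⊕1⊕0⊕0⊕0⊕0⊕1⊕0⊕1⊕1⊕1 = 1
s4: b4⊕b5⊕b6⊕b7⊕b12⊕b13⊕b14⊕b15⊕b20⊕b21⊕b22⊕b23⊕b28⊕b29⊕b30⊕b31 = 1⊕1⊕0⊕1⊕0⊕1⊕1⊕0⊕0⊕0⊕0⊕1⊕1⊕1⊕1⊕1 = 0
s8: b8⊕b9⊕b10⊕b11⊕b12⊕b13⊕b14⊕b15⊕b24⊕b25⊕b26⊕b27⊕b28⊕b29⊕b30⊕b31 = 0⊕1⊕0⊕1⊕0⊕1⊕1⊕0⊕0⊕0⊕0⊕1⊕1⊕1⊕1⊕1 = 1
s16: b16⊕b17⊕b18⊕b19⊕b20⊕b21⊕b22⊕b23⊕b24⊕b25⊕b26⊕b27⊕b28⊕b29⊕b30⊕b31 = 1⊕0⊕0⊕0⊕0⊕0⊕0⊕1⊕0⊕0⊕0⊕1⊕1⊕1⊕1⊕1 = 1
Syndrome (s16...s1) = 11010 → position 26.

11010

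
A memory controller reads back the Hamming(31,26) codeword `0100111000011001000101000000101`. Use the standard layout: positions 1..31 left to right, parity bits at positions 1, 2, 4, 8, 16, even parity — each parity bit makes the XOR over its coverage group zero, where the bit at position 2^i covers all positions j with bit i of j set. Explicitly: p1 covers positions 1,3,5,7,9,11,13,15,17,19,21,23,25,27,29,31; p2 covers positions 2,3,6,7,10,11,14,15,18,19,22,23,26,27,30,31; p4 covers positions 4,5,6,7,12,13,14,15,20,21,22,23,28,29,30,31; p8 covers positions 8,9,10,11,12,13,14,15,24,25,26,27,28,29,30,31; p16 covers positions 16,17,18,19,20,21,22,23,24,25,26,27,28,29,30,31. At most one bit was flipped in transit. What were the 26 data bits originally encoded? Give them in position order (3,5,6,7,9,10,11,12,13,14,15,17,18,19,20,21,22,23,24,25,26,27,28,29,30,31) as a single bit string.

s1: b1⊕b3⊕b5⊕b7⊕b9⊕b11⊕b13⊕b15⊕b17⊕b19⊕b21⊕b23⊕b25⊕b27⊕b29⊕b31 = 0⊕0⊕1⊕1⊕0⊕0⊕1⊕0⊕0⊕0⊕0⊕0⊕0⊕0⊕1⊕1 = 1
s2: b2⊕b3⊕b6⊕b7⊕b10⊕b11⊕b14⊕b15⊕b18⊕b19⊕b22⊕b23⊕b26⊕b27⊕b30⊕b31 = 1⊕0⊕1⊕1⊕0⊕0⊕0⊕0⊕0⊕0⊕1⊕0⊕0⊕0⊕0⊕1 = 1
s4: b4⊕b5⊕b6⊕b7⊕b12⊕b13⊕b14⊕b15⊕b20⊕b21⊕b22⊕b23⊕b28⊕b29⊕b30⊕b31 = 0⊕1⊕1⊕1⊕1⊕1⊕0⊕0⊕1⊕0⊕1⊕0⊕0⊕1⊕0⊕1 = 1
s8: b8⊕b9⊕b10⊕b11⊕b12⊕b13⊕b14⊕b15⊕b24⊕b25⊕b26⊕b27⊕b28⊕b29⊕b30⊕b31 = 0⊕0⊕0⊕0⊕1⊕1⊕0⊕0⊕0⊕0⊕0⊕0⊕0⊕1⊕0⊕1 = 0
s16: b16⊕b17⊕b18⊕b19⊕b20⊕b21⊕b22⊕b23⊕b24⊕b25⊕b26⊕b27⊕b28⊕b29⊕b30⊕b31 = 1⊕0⊕0⊕0⊕1⊕0⊕1⊕0⊕0⊕0⊕0⊕0⊕0⊕1⊕0⊕1 = 1
Syndrome (s16...s1) = 10111 → position 23.
Flip bit 23: corrected codeword = 0100111000011001000101100000101
Data bits at positions 3,5,6,7,9,10,11,12,13,14,15,17,18,19,20,21,22,23,24,25,26,27,28,29,30,31: 01110001100000101100000101

01110001100000101100000101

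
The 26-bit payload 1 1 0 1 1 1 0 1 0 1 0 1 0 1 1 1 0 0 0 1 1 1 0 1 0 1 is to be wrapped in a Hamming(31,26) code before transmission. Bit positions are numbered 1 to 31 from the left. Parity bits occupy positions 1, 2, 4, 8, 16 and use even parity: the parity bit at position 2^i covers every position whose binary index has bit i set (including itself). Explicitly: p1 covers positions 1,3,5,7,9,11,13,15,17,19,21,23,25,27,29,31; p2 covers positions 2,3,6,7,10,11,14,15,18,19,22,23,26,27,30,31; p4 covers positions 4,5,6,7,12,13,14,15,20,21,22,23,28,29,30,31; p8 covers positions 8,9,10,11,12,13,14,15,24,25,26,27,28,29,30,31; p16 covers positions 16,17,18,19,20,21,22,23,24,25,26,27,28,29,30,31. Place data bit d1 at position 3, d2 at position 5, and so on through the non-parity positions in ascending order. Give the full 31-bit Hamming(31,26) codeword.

1010101111010101101110001110101

Place data bits at non-power-of-two positions: b3=1, b5=1, b6=0, b7=1, b9=1, b10=1, b11=0, b12=1, b13=0, b14=1, b15=0, b17=1, b18=0, b19=1, b20=1, b21=1, b22=0, b23=0, b24=0, b25=1, b26=1, b27=1, b28=0, b29=1, b30=0, b31=1.
p1 = XOR of data positions {3,5,7,9,11,13,15,17,19,21,23,25,27,29,31} = 1⊕1⊕1⊕1⊕0⊕0⊕0⊕1⊕1⊕1⊕0⊕1⊕1⊕1⊕1 = 1
p2 = XOR of data positions {3,6,7,10,11,14,15,18,19,22,23,26,27,30,31} = 1⊕0⊕1⊕1⊕0⊕1⊕0⊕0⊕1⊕0⊕0⊕1⊕1⊕0⊕1 = 0
p4 = XOR of data positions {5,6,7,12,13,14,15,20,21,22,23,28,29,30,31} = 1⊕0⊕1⊕1⊕0⊕1⊕0⊕1⊕1⊕0⊕0⊕0⊕1⊕0⊕1 = 0
p8 = XOR of data positions {9,10,11,12,13,14,15,24,25,26,27,28,29,30,31} = 1⊕1⊕0⊕1⊕0⊕1⊕0⊕0⊕1⊕1⊕1⊕0⊕1⊕0⊕1 = 1
p16 = XOR of data positions {17,18,19,20,21,22,23,24,25,26,27,28,29,30,31} = 1⊕0⊕1⊕1⊕1⊕0⊕0⊕0⊕1⊕1⊕1⊕0⊕1⊕0⊕1 = 1
Codeword b1..b31 = 1010101111010101101110001110101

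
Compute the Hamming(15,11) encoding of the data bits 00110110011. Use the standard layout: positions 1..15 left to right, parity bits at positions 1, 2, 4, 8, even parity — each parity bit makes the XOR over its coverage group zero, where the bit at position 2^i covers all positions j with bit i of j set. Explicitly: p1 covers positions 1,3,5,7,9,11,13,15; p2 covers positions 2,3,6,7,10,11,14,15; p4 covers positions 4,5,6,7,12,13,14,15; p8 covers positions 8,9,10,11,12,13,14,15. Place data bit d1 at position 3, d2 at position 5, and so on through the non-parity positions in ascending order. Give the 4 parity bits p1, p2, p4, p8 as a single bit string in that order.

1000

Place data bits at non-power-of-two positions: b3=0, b5=0, b6=1, b7=1, b9=0, b10=1, b11=1, b12=0, b13=0, b14=1, b15=1.
p1 = XOR of data positions {3,5,7,9,11,13,15} = 0⊕0⊕1⊕0⊕1⊕0⊕1 = 1
p2 = XOR of data positions {3,6,7,10,11,14,15} = 0⊕1⊕1⊕1⊕1⊕1⊕1 = 0
p4 = XOR of data positions {5,6,7,12,13,14,15} = 0⊕1⊕1⊕0⊕0⊕1⊕1 = 0
p8 = XOR of data positions {9,10,11,12,13,14,15} = 0⊕1⊕1⊕0⊕0⊕1⊕1 = 0
Parity bits p1,p2,p4,p8 = 1000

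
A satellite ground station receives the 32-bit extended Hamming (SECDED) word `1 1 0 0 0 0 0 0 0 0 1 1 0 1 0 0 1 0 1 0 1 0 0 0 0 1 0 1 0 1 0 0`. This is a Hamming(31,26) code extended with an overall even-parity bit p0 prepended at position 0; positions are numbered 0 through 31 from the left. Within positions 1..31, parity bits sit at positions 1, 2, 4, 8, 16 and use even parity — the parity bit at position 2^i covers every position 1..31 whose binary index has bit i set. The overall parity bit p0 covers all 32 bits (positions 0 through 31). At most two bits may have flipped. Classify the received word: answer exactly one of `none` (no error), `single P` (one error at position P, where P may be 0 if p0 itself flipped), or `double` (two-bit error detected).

s1: b1⊕b3⊕b5⊕b7⊕b9⊕b11⊕b13⊕b15⊕b17⊕b19⊕b21⊕b23⊕b25⊕b27⊕b29⊕b31 = 1⊕0⊕0⊕0⊕0⊕1⊕1⊕0⊕0⊕0⊕0⊕0⊕1⊕1⊕1⊕0 = 0
s2: b2⊕b3⊕b6⊕b7⊕b10⊕b11⊕b14⊕b15⊕b18⊕b19⊕b22⊕b23⊕b26⊕b27⊕b30⊕b31 = 0⊕0⊕0⊕0⊕1⊕1⊕0⊕0⊕1⊕0⊕0⊕0⊕0⊕1⊕0⊕0 = 0
s4: b4⊕b5⊕b6⊕b7⊕b12⊕b13⊕b14⊕b15⊕b20⊕b21⊕b22⊕b23⊕b28⊕b29⊕b30⊕b31 = 0⊕0⊕0⊕0⊕0⊕1⊕0⊕0⊕1⊕0⊕0⊕0⊕0⊕1⊕0⊕0 = 1
s8: b8⊕b9⊕b10⊕b11⊕b12⊕b13⊕b14⊕b15⊕b24⊕b25⊕b26⊕b27⊕b28⊕b29⊕b30⊕b31 = 0⊕0⊕1⊕1⊕0⊕1⊕0⊕0⊕0⊕1⊕0⊕1⊕0⊕1⊕0⊕0 = 0
s16: b16⊕b17⊕b18⊕b19⊕b20⊕b21⊕b22⊕b23⊕b24⊕b25⊕b26⊕b27⊕b28⊕b29⊕b30⊕b31 = 1⊕0⊕1⊕0⊕1⊕0⊕0⊕0⊕0⊕1⊕0⊕1⊕0⊕1⊕0⊕0 = 0
Syndrome (s16...s1) = 00100 → position 4.
Overall parity (XOR of all 32 bits, including p0): 1⊕1⊕0⊕0⊕0⊕0⊕0⊕0⊕0⊕0⊕1⊕1⊕0⊕1⊕0⊕0⊕1⊕0⊕1⊕0⊕1⊕0⊕0⊕0⊕0⊕1⊕0⊕1⊕0⊕1⊕0⊕0 = 1
Overall=1, syndrome position=4 → single-bit error at position 4.

single 4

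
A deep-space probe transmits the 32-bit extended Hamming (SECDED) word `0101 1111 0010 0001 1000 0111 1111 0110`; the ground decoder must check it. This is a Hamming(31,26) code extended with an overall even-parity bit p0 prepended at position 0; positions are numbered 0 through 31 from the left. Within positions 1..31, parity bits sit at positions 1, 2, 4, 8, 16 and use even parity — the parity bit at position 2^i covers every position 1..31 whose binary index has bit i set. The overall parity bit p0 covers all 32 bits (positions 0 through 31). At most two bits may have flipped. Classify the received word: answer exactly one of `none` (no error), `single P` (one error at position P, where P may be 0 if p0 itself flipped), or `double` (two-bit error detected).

none

s1: b1⊕b3⊕b5⊕b7⊕b9⊕b11⊕b13⊕b15⊕b17⊕b19⊕b21⊕b23⊕b25⊕b27⊕b29⊕b31 = 1⊕1⊕1⊕1⊕0⊕0⊕0⊕1⊕0⊕0⊕1⊕1⊕1⊕1⊕1⊕0 = 0
s2: b2⊕b3⊕b6⊕b7⊕b10⊕b11⊕b14⊕b15⊕b18⊕b19⊕b22⊕b23⊕b26⊕b27⊕b30⊕b31 = 0⊕1⊕1⊕1⊕1⊕0⊕0⊕1⊕0⊕0⊕1⊕1⊕1⊕1⊕1⊕0 = 0
s4: b4⊕b5⊕b6⊕b7⊕b12⊕b13⊕b14⊕b15⊕b20⊕b21⊕b22⊕b23⊕b28⊕b29⊕b30⊕b31 = 1⊕1⊕1⊕1⊕0⊕0⊕0⊕1⊕0⊕1⊕1⊕1⊕0⊕1⊕1⊕0 = 0
s8: b8⊕b9⊕b10⊕b11⊕b12⊕b13⊕b14⊕b15⊕b24⊕b25⊕b26⊕b27⊕b28⊕b29⊕b30⊕b31 = 0⊕0⊕1⊕0⊕0⊕0⊕0⊕1⊕1⊕1⊕1⊕1⊕0⊕1⊕1⊕0 = 0
s16: b16⊕b17⊕b18⊕b19⊕b20⊕b21⊕b22⊕b23⊕b24⊕b25⊕b26⊕b27⊕b28⊕b29⊕b30⊕b31 = 1⊕0⊕0⊕0⊕0⊕1⊕1⊕1⊕1⊕1⊕1⊕1⊕0⊕1⊕1⊕0 = 0
Syndrome (s16...s1) = 00000 → position 0 (no error).
Overall parity (XOR of all 32 bits, including p0): 0⊕1⊕0⊕1⊕1⊕1⊕1⊕1⊕0⊕0⊕1⊕0⊕0⊕0⊕0⊕1⊕1⊕0⊕0⊕0⊕0⊕1⊕1⊕1⊕1⊕1⊕1⊕1⊕0⊕1⊕1⊕0 = 0
Overall=0, syndrome position=0 → no error.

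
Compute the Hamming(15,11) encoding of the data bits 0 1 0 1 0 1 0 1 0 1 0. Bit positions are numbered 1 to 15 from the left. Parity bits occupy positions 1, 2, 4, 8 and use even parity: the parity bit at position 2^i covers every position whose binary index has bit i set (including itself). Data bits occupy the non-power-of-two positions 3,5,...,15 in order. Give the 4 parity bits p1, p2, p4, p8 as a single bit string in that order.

Place data bits at non-power-of-two positions: b3=0, b5=1, b6=0, b7=1, b9=0, b10=1, b11=0, b12=1, b13=0, b14=1, b15=0.
p1 = XOR of data positions {3,5,7,9,11,13,15} = 0⊕1⊕1⊕0⊕0⊕0⊕0 = 0
p2 = XOR of data positions {3,6,7,10,11,14,15} = 0⊕0⊕1⊕1⊕0⊕1⊕0 = 1
p4 = XOR of data positions {5,6,7,12,13,14,15} = 1⊕0⊕1⊕1⊕0⊕1⊕0 = 0
p8 = XOR of data positions {9,10,11,12,13,14,15} = 0⊕1⊕0⊕1⊕0⊕1⊕0 = 1
Parity bits p1,p2,p4,p8 = 0101

0101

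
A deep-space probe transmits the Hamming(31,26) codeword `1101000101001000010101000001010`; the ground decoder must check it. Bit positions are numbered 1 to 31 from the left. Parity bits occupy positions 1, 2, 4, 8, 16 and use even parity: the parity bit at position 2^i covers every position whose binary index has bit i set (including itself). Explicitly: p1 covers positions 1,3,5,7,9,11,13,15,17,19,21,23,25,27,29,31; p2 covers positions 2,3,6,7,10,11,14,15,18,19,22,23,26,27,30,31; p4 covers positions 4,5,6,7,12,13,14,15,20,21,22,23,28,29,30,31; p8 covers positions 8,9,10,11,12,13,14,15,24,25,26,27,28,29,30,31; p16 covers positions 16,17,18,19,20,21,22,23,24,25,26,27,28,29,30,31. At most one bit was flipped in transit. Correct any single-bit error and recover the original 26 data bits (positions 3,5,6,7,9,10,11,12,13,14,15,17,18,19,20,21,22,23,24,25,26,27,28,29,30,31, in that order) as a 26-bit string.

00000100100010101000101010

s1: b1⊕b3⊕b5⊕b7⊕b9⊕b11⊕b13⊕b15⊕b17⊕b19⊕b21⊕b23⊕b25⊕b27⊕b29⊕b31 = 1⊕0⊕0⊕0⊕0⊕0⊕1⊕0⊕0⊕0⊕0⊕0⊕0⊕0⊕0⊕0 = 0
s2: b2⊕b3⊕b6⊕b7⊕b10⊕b11⊕b14⊕b15⊕b18⊕b19⊕b22⊕b23⊕b26⊕b27⊕b30⊕b31 = 1⊕0⊕0⊕0⊕1⊕0⊕0⊕0⊕1⊕0⊕1⊕0⊕0⊕0⊕1⊕0 = 1
s4: b4⊕b5⊕b6⊕b7⊕b12⊕b13⊕b14⊕b15⊕b20⊕b21⊕b22⊕b23⊕b28⊕b29⊕b30⊕b31 = 1⊕0⊕0⊕0⊕0⊕1⊕0⊕0⊕1⊕0⊕1⊕0⊕1⊕0⊕1⊕0 = 0
s8: b8⊕b9⊕b10⊕b11⊕b12⊕b13⊕b14⊕b15⊕b24⊕b25⊕b26⊕b27⊕b28⊕b29⊕b30⊕b31 = 1⊕0⊕1⊕0⊕0⊕1⊕0⊕0⊕0⊕0⊕0⊕0⊕1⊕0⊕1⊕0 = 1
s16: b16⊕b17⊕b18⊕b19⊕b20⊕b21⊕b22⊕b23⊕b24⊕b25⊕b26⊕b27⊕b28⊕b29⊕b30⊕b31 = 0⊕0⊕1⊕0⊕1⊕0⊕1⊕0⊕0⊕0⊕0⊕0⊕1⊕0⊕1⊕0 = 1
Syndrome (s16...s1) = 11010 → position 26.
Flip bit 26: corrected codeword = 1101000101001000010101000101010
Data bits at positions 3,5,6,7,9,10,11,12,13,14,15,17,18,19,20,21,22,23,24,25,26,27,28,29,30,31: 00000100100010101000101010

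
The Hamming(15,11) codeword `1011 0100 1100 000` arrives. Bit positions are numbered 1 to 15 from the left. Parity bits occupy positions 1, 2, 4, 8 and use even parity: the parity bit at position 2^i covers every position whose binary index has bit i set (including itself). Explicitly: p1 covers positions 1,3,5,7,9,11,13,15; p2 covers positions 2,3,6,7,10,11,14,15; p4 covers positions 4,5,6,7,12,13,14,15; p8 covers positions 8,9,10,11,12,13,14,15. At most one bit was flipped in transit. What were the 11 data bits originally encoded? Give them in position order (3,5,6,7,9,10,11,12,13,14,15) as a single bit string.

s1: b1⊕b3⊕b5⊕b7⊕b9⊕b11⊕b13⊕b15 = 1⊕1⊕0⊕0⊕1⊕0⊕0⊕0 = 1
s2: b2⊕b3⊕b6⊕b7⊕b10⊕b11⊕b14⊕b15 = 0⊕1⊕1⊕0⊕1⊕0⊕0⊕0 = 1
s4: b4⊕b5⊕b6⊕b7⊕b12⊕b13⊕b14⊕b15 = 1⊕0⊕1⊕0⊕0⊕0⊕0⊕0 = 0
s8: b8⊕b9⊕b10⊕b11⊕b12⊕b13⊕b14⊕b15 = 0⊕1⊕1⊕0⊕0⊕0⊕0⊕0 = 0
Syndrome (s8...s1) = 0011 → position 3.
Flip bit 3: corrected codeword = 100101001100000
Data bits at positions 3,5,6,7,9,10,11,12,13,14,15: 00101100000

00101100000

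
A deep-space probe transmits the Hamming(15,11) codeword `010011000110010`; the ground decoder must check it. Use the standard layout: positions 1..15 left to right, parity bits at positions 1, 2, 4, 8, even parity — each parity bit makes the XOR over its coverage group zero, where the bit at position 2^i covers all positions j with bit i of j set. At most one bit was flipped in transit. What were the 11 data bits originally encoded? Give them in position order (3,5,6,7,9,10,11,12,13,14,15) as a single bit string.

s1: b1⊕b3⊕b5⊕b7⊕b9⊕b11⊕b13⊕b15 = 0⊕0⊕1⊕0⊕0⊕1⊕0⊕0 = 0
s2: b2⊕b3⊕b6⊕b7⊕b10⊕b11⊕b14⊕b15 = 1⊕0⊕1⊕0⊕1⊕1⊕1⊕0 = 1
s4: b4⊕b5⊕b6⊕b7⊕b12⊕b13⊕b14⊕b15 = 0⊕1⊕1⊕0⊕0⊕0⊕1⊕0 = 1
s8: b8⊕b9⊕b10⊕b11⊕b12⊕b13⊕b14⊕b15 = 0⊕0⊕1⊕1⊕0⊕0⊕1⊕0 = 1
Syndrome (s8...s1) = 1110 → position 14.
Flip bit 14: corrected codeword = 010011000110000
Data bits at positions 3,5,6,7,9,10,11,12,13,14,15: 01100110000

01100110000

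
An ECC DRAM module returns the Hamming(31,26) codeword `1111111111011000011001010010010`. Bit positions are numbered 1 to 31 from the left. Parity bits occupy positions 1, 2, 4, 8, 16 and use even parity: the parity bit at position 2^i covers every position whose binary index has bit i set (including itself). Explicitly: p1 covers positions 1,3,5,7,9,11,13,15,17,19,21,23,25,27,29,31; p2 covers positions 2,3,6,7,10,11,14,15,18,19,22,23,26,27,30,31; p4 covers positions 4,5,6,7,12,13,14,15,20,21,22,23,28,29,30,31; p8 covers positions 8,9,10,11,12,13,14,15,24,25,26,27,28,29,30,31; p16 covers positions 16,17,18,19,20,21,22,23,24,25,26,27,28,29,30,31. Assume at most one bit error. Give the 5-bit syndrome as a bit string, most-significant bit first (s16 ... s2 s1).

00000

s1: b1⊕b3⊕b5⊕b7⊕b9⊕b11⊕b13⊕b15⊕b17⊕b19⊕b21⊕b23⊕b25⊕b27⊕b29⊕b31 = 1⊕1⊕1⊕1⊕1⊕0⊕1⊕0⊕0⊕1⊕0⊕0⊕0⊕1⊕0⊕0 = 0
s2: b2⊕b3⊕b6⊕b7⊕b10⊕b11⊕b14⊕b15⊕b18⊕b19⊕b22⊕b23⊕b26⊕b27⊕b30⊕b31 = 1⊕1⊕1⊕1⊕1⊕0⊕0⊕0⊕1⊕1⊕1⊕0⊕0⊕1⊕1⊕0 = 0
s4: b4⊕b5⊕b6⊕b7⊕b12⊕b13⊕b14⊕b15⊕b20⊕b21⊕b22⊕b23⊕b28⊕b29⊕b30⊕b31 = 1⊕1⊕1⊕1⊕1⊕1⊕0⊕0⊕0⊕0⊕1⊕0⊕0⊕0⊕1⊕0 = 0
s8: b8⊕b9⊕b10⊕b11⊕b12⊕b13⊕b14⊕b15⊕b24⊕b25⊕b26⊕b27⊕b28⊕b29⊕b30⊕b31 = 1⊕1⊕1⊕0⊕1⊕1⊕0⊕0⊕1⊕0⊕0⊕1⊕0⊕0⊕1⊕0 = 0
s16: b16⊕b17⊕b18⊕b19⊕b20⊕b21⊕b22⊕b23⊕b24⊕b25⊕b26⊕b27⊕b28⊕b29⊕b30⊕b31 = 0⊕0⊕1⊕1⊕0⊕0⊕1⊕0⊕1⊕0⊕0⊕1⊕0⊕0⊕1⊕0 = 0
Syndrome (s16...s1) = 00000 → position 0 (no error).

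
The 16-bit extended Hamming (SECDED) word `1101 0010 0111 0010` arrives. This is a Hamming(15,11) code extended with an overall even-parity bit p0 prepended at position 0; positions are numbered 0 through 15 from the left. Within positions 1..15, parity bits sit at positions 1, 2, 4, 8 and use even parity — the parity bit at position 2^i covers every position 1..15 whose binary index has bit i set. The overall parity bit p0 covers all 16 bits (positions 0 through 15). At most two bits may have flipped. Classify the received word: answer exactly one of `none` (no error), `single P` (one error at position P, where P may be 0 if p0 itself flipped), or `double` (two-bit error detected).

s1: b1⊕b3⊕b5⊕b7⊕b9⊕b11⊕b13⊕b15 = 1⊕1⊕0⊕0⊕1⊕1⊕0⊕0 = 0
s2: b2⊕b3⊕b6⊕b7⊕b10⊕b11⊕b14⊕b15 = 0⊕1⊕1⊕0⊕1⊕1⊕1⊕0 = 1
s4: b4⊕b5⊕b6⊕b7⊕b12⊕b13⊕b14⊕b15 = 0⊕0⊕1⊕0⊕0⊕0⊕1⊕0 = 0
s8: b8⊕b9⊕b10⊕b11⊕b12⊕b13⊕b14⊕b15 = 0⊕1⊕1⊕1⊕0⊕0⊕1⊕0 = 0
Syndrome (s8...s1) = 0010 → position 2.
Overall parity (XOR of all 16 bits, including p0): 1⊕1⊕0⊕1⊕0⊕0⊕1⊕0⊕0⊕1⊕1⊕1⊕0⊕0⊕1⊕0 = 0
Overall=0, syndrome position=2 → double-bit error detected (uncorrectable).

double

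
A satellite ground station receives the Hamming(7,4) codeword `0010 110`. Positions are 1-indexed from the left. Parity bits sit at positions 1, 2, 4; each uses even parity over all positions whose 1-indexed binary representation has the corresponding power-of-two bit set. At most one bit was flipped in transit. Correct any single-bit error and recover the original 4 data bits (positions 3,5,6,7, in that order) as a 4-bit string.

s1: b1⊕b3⊕b5⊕b7 = 0⊕1⊕1⊕0 = 0
s2: b2⊕b3⊕b6⊕b7 = 0⊕1⊕1⊕0 = 0
s4: b4⊕b5⊕b6⊕b7 = 0⊕1⊕1⊕0 = 0
Syndrome (s4...s1) = 000 → position 0 (no error).
No correction needed.
Data bits at positions 3,5,6,7: 1110

1110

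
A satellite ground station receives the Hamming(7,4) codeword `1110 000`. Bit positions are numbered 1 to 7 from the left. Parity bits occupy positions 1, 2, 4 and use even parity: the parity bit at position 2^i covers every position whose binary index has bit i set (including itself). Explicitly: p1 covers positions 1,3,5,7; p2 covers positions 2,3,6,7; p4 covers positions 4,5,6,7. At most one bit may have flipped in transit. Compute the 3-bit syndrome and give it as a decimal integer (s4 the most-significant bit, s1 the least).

s1: b1⊕b3⊕b5⊕b7 = 1⊕1⊕0⊕0 = 0
s2: b2⊕b3⊕b6⊕b7 = 1⊕1⊕0⊕0 = 0
s4: b4⊕b5⊕b6⊕b7 = 0⊕0⊕0⊕0 = 0
Syndrome (s4...s1) = 000 → position 0 (no error).

0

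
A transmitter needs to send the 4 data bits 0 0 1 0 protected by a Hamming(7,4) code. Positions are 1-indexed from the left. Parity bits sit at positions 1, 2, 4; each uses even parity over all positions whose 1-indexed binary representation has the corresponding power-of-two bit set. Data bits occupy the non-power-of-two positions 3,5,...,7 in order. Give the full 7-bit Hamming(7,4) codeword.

Place data bits at non-power-of-two positions: b3=0, b5=0, b6=1, b7=0.
p1 = XOR of data positions {3,5,7} = 0⊕0⊕0 = 0
p2 = XOR of data positions {3,6,7} = 0⊕1⊕0 = 1
p4 = XOR of data positions {5,6,7} = 0⊕1⊕0 = 1
Codeword b1..b7 = 0101010

0101010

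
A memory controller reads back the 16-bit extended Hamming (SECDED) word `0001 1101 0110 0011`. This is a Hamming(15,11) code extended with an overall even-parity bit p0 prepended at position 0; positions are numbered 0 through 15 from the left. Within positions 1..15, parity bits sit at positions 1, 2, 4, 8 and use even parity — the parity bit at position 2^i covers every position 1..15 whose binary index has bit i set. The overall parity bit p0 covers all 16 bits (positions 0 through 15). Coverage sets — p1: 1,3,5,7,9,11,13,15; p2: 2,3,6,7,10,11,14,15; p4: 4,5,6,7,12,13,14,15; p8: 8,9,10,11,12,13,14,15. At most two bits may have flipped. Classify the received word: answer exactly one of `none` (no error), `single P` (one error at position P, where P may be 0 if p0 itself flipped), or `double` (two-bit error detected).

s1: b1⊕b3⊕b5⊕b7⊕b9⊕b11⊕b13⊕b15 = 0⊕1⊕1⊕1⊕1⊕0⊕0⊕1 = 1
s2: b2⊕b3⊕b6⊕b7⊕b10⊕b11⊕b14⊕b15 = 0⊕1⊕0⊕1⊕1⊕0⊕1⊕1 = 1
s4: b4⊕b5⊕b6⊕b7⊕b12⊕b13⊕b14⊕b15 = 1⊕1⊕0⊕1⊕0⊕0⊕1⊕1 = 1
s8: b8⊕b9⊕b10⊕b11⊕b12⊕b13⊕b14⊕b15 = 0⊕1⊕1⊕0⊕0⊕0⊕1⊕1 = 0
Syndrome (s8...s1) = 0111 → position 7.
Overall parity (XOR of all 16 bits, including p0): 0⊕0⊕0⊕1⊕1⊕1⊕0⊕1⊕0⊕1⊕1⊕0⊕0⊕0⊕1⊕1 = 0
Overall=0, syndrome position=7 → double-bit error detected (uncorrectable).

double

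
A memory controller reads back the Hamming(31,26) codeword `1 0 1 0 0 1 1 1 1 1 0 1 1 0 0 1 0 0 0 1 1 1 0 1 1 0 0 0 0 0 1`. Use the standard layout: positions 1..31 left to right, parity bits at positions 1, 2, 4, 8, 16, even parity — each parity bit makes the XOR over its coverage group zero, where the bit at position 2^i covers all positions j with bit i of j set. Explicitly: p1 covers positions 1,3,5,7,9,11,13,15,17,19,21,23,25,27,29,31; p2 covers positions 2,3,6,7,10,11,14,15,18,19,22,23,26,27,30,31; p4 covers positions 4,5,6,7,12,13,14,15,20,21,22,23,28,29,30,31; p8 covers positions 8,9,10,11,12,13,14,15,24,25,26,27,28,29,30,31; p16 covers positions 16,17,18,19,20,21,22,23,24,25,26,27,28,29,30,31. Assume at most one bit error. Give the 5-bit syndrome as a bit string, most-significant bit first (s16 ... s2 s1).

s1: b1⊕b3⊕b5⊕b7⊕b9⊕b11⊕b13⊕b15⊕b17⊕b19⊕b21⊕b23⊕b25⊕b27⊕b29⊕b31 = 1⊕1⊕0⊕1⊕1⊕0⊕1⊕0⊕0⊕0⊕1⊕0⊕1⊕0⊕0⊕1 = 0
s2: b2⊕b3⊕b6⊕b7⊕b10⊕b11⊕b14⊕b15⊕b18⊕b19⊕b22⊕b23⊕b26⊕b27⊕b30⊕b31 = 0⊕1⊕1⊕1⊕1⊕0⊕0⊕0⊕0⊕0⊕1⊕0⊕0⊕0⊕0⊕1 = 0
s4: b4⊕b5⊕b6⊕b7⊕b12⊕b13⊕b14⊕b15⊕b20⊕b21⊕b22⊕b23⊕b28⊕b29⊕b30⊕b31 = 0⊕0⊕1⊕1⊕1⊕1⊕0⊕0⊕1⊕1⊕1⊕0⊕0⊕0⊕0⊕1 = 0
s8: b8⊕b9⊕b10⊕b11⊕b12⊕b13⊕b14⊕b15⊕b24⊕b25⊕b26⊕b27⊕b28⊕b29⊕b30⊕b31 = 1⊕1⊕1⊕0⊕1⊕1⊕0⊕0⊕1⊕1⊕0⊕0⊕0⊕0⊕0⊕1 = 0
s16: b16⊕b17⊕b18⊕b19⊕b20⊕b21⊕b22⊕b23⊕b24⊕b25⊕b26⊕b27⊕b28⊕b29⊕b30⊕b31 = 1⊕0⊕0⊕0⊕1⊕1⊕1⊕0⊕1⊕1⊕0⊕0⊕0⊕0⊕0⊕1 = 1
Syndrome (s16...s1) = 10000 → position 16.

10000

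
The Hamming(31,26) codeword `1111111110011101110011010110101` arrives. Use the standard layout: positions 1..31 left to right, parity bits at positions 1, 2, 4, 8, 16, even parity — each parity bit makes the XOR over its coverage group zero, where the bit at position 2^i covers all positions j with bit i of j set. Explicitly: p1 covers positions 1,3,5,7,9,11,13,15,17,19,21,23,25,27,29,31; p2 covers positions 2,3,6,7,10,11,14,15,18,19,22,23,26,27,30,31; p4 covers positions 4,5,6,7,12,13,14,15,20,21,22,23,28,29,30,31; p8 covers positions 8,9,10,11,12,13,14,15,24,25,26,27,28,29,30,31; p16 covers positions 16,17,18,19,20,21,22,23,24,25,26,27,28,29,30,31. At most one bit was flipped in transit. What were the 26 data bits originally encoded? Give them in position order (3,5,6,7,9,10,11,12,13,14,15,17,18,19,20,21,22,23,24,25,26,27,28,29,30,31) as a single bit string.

s1: b1⊕b3⊕b5⊕b7⊕b9⊕b11⊕b13⊕b15⊕b17⊕b19⊕b21⊕b23⊕b25⊕b27⊕b29⊕b31 = 1⊕1⊕1⊕1⊕1⊕0⊕1⊕0⊕1⊕0⊕1⊕0⊕0⊕1⊕1⊕1 = 1
s2: b2⊕b3⊕b6⊕b7⊕b10⊕b11⊕b14⊕b15⊕b18⊕b19⊕b22⊕b23⊕b26⊕b27⊕b30⊕b31 = 1⊕1⊕1⊕1⊕0⊕0⊕1⊕0⊕1⊕0⊕1⊕0⊕1⊕1⊕0⊕1 = 0
s4: b4⊕b5⊕b6⊕b7⊕b12⊕b13⊕b14⊕b15⊕b20⊕b21⊕b22⊕b23⊕b28⊕b29⊕b30⊕b31 = 1⊕1⊕1⊕1⊕1⊕1⊕1⊕0⊕0⊕1⊕1⊕0⊕0⊕1⊕0⊕1 = 1
s8: b8⊕b9⊕b10⊕b11⊕b12⊕b13⊕b14⊕b15⊕b24⊕b25⊕b26⊕b27⊕b28⊕b29⊕b30⊕b31 = 1⊕1⊕0⊕0⊕1⊕1⊕1⊕0⊕1⊕0⊕1⊕1⊕0⊕1⊕0⊕1 = 0
s16: b16⊕b17⊕b18⊕b19⊕b20⊕b21⊕b22⊕b23⊕b24⊕b25⊕b26⊕b27⊕b28⊕b29⊕b30⊕b31 = 1⊕1⊕1⊕0⊕0⊕1⊕1⊕0⊕1⊕0⊕1⊕1⊕0⊕1⊕0⊕1 = 0
Syndrome (s16...s1) = 00101 → position 5.
Flip bit 5: corrected codeword = 1111011110011101110011010110101
Data bits at positions 3,5,6,7,9,10,11,12,13,14,15,17,18,19,20,21,22,23,24,25,26,27,28,29,30,31: 10111001110110011010110101

10111001110110011010110101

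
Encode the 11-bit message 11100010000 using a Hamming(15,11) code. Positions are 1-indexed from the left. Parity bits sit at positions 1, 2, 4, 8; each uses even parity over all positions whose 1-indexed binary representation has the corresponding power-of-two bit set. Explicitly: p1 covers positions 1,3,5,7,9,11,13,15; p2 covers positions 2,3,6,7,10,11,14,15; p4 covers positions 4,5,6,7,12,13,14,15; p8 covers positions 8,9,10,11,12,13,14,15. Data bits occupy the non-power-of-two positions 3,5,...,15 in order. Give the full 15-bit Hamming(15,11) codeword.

Place data bits at non-power-of-two positions: b3=1, b5=1, b6=1, b7=0, b9=0, b10=0, b11=1, b12=0, b13=0, b14=0, b15=0.
p1 = XOR of data positions {3,5,7,9,11,13,15} = 1⊕1⊕0⊕0⊕1⊕0⊕0 = 1
p2 = XOR of data positions {3,6,7,10,11,14,15} = 1⊕1⊕0⊕0⊕1⊕0⊕0 = 1
p4 = XOR of data positions {5,6,7,12,13,14,15} = 1⊕1⊕0⊕0⊕0⊕0⊕0 = 0
p8 = XOR of data positions {9,10,11,12,13,14,15} = 0⊕0⊕1⊕0⊕0⊕0⊕0 = 1
Codeword b1..b15 = 111011010010000

111011010010000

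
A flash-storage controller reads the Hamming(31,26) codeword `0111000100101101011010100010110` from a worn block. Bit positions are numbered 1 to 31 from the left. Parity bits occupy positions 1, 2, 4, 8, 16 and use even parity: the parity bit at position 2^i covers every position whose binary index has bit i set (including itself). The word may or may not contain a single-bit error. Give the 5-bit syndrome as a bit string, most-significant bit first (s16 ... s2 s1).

01110

s1: b1⊕b3⊕b5⊕b7⊕b9⊕b11⊕b13⊕b15⊕b17⊕b19⊕b21⊕b23⊕b25⊕b27⊕b29⊕b31 = 0⊕1⊕0⊕0⊕0⊕1⊕1⊕0⊕0⊕1⊕1⊕1⊕0⊕1⊕1⊕0 = 0
s2: b2⊕b3⊕b6⊕b7⊕b10⊕b11⊕b14⊕b15⊕b18⊕b19⊕b22⊕b23⊕b26⊕b27⊕b30⊕b31 = 1⊕1⊕0⊕0⊕0⊕1⊕1⊕0⊕1⊕1⊕0⊕1⊕0⊕1⊕1⊕0 = 1
s4: b4⊕b5⊕b6⊕b7⊕b12⊕b13⊕b14⊕b15⊕b20⊕b21⊕b22⊕b23⊕b28⊕b29⊕b30⊕b31 = 1⊕0⊕0⊕0⊕0⊕1⊕1⊕0⊕0⊕1⊕0⊕1⊕0⊕1⊕1⊕0 = 1
s8: b8⊕b9⊕b10⊕b11⊕b12⊕b13⊕b14⊕b15⊕b24⊕b25⊕b26⊕b27⊕b28⊕b29⊕b30⊕b31 = 1⊕0⊕0⊕1⊕0⊕1⊕1⊕0⊕0⊕0⊕0⊕1⊕0⊕1⊕1⊕0 = 1
s16: b16⊕b17⊕b18⊕b19⊕b20⊕b21⊕b22⊕b23⊕b24⊕b25⊕b26⊕b27⊕b28⊕b29⊕b30⊕b31 = 1⊕0⊕1⊕1⊕0⊕1⊕0⊕1⊕0⊕0⊕0⊕1⊕0⊕1⊕1⊕0 = 0
Syndrome (s16...s1) = 01110 → position 14.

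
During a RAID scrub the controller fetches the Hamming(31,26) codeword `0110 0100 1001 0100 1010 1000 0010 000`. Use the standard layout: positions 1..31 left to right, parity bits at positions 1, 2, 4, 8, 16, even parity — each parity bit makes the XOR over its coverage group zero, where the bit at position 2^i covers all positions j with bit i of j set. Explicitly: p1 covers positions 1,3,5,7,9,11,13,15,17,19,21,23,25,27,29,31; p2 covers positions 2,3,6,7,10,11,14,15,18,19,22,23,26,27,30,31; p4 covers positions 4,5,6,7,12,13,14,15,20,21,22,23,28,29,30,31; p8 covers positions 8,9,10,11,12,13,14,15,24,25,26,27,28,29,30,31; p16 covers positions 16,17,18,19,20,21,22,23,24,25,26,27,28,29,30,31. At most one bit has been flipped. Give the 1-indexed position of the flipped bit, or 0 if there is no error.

s1: b1⊕b3⊕b5⊕b7⊕b9⊕b11⊕b13⊕b15⊕b17⊕b19⊕b21⊕b23⊕b25⊕b27⊕b29⊕b31 = 0⊕1⊕0⊕0⊕1⊕0⊕0⊕0⊕1⊕1⊕1⊕0⊕0⊕1⊕0⊕0 = 0
s2: b2⊕b3⊕b6⊕b7⊕b10⊕b11⊕b14⊕b15⊕b18⊕b19⊕b22⊕b23⊕b26⊕b27⊕b30⊕b31 = 1⊕1⊕1⊕0⊕0⊕0⊕1⊕0⊕0⊕1⊕0⊕0⊕0⊕1⊕0⊕0 = 0
s4: b4⊕b5⊕b6⊕b7⊕b12⊕b13⊕b14⊕b15⊕b20⊕b21⊕b22⊕b23⊕b28⊕b29⊕b30⊕b31 = 0⊕0⊕1⊕0⊕1⊕0⊕1⊕0⊕0⊕1⊕0⊕0⊕0⊕0⊕0⊕0 = 0
s8: b8⊕b9⊕b10⊕b11⊕b12⊕b13⊕b14⊕b15⊕b24⊕b25⊕b26⊕b27⊕b28⊕b29⊕b30⊕b31 = 0⊕1⊕0⊕0⊕1⊕0⊕1⊕0⊕0⊕0⊕0⊕1⊕0⊕0⊕0⊕0 = 0
s16: b16⊕b17⊕b18⊕b19⊕b20⊕b21⊕b22⊕b23⊕b24⊕b25⊕b26⊕b27⊕b28⊕b29⊕b30⊕b31 = 0⊕1⊕0⊕1⊕0⊕1⊕0⊕0⊕0⊕0⊕0⊕1⊕0⊕0⊕0⊕0 = 0
Syndrome (s16...s1) = 00000 → position 0 (no error).

0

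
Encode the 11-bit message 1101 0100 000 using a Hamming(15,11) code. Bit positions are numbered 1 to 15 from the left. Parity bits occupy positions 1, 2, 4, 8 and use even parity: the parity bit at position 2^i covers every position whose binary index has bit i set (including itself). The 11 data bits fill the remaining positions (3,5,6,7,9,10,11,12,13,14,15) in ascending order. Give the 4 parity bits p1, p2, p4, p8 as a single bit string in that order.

Place data bits at non-power-of-two positions: b3=1, b5=1, b6=0, b7=1, b9=0, b10=1, b11=0, b12=0, b13=0, b14=0, b15=0.
p1 = XOR of data positions {3,5,7,9,11,13,15} = 1⊕1⊕1⊕0⊕0⊕0⊕0 = 1
p2 = XOR of data positions {3,6,7,10,11,14,15} = 1⊕0⊕1⊕1⊕0⊕0⊕0 = 1
p4 = XOR of data positions {5,6,7,12,13,14,15} = 1⊕0⊕1⊕0⊕0⊕0⊕0 = 0
p8 = XOR of data positions {9,10,11,12,13,14,15} = 0⊕1⊕0⊕0⊕0⊕0⊕0 = 1
Parity bits p1,p2,p4,p8 = 1101

1101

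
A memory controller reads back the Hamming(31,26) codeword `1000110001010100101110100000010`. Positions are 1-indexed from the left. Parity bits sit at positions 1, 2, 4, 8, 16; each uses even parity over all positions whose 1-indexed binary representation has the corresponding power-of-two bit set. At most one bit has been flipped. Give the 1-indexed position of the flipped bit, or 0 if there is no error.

s1: b1⊕b3⊕b5⊕b7⊕b9⊕b11⊕b13⊕b15⊕b17⊕b19⊕b21⊕b23⊕b25⊕b27⊕b29⊕b31 = 1⊕0⊕1⊕0⊕0⊕0⊕0⊕0⊕1⊕1⊕1⊕1⊕0⊕0⊕0⊕0 = 0
s2: b2⊕b3⊕b6⊕b7⊕b10⊕b11⊕b14⊕b15⊕b18⊕b19⊕b22⊕b23⊕b26⊕b27⊕b30⊕b31 = 0⊕0⊕1⊕0⊕1⊕0⊕1⊕0⊕0⊕1⊕0⊕1⊕0⊕0⊕1⊕0 = 0
s4: b4⊕b5⊕b6⊕b7⊕b12⊕b13⊕b14⊕b15⊕b20⊕b21⊕b22⊕b23⊕b28⊕b29⊕b30⊕b31 = 0⊕1⊕1⊕0⊕1⊕0⊕1⊕0⊕1⊕1⊕0⊕1⊕0⊕0⊕1⊕0 = 0
s8: b8⊕b9⊕b10⊕b11⊕b12⊕b13⊕b14⊕b15⊕b24⊕b25⊕b26⊕b27⊕b28⊕b29⊕b30⊕b31 = 0⊕0⊕1⊕0⊕1⊕0⊕1⊕0⊕0⊕0⊕0⊕0⊕0⊕0⊕1⊕0 = 0
s16: b16⊕b17⊕b18⊕b19⊕b20⊕b21⊕b22⊕b23⊕b24⊕b25⊕b26⊕b27⊕b28⊕b29⊕b30⊕b31 = 0⊕1⊕0⊕1⊕1⊕1⊕0⊕1⊕0⊕0⊕0⊕0⊕0⊕0⊕1⊕0 = 0
Syndrome (s16...s1) = 00000 → position 0 (no error).

0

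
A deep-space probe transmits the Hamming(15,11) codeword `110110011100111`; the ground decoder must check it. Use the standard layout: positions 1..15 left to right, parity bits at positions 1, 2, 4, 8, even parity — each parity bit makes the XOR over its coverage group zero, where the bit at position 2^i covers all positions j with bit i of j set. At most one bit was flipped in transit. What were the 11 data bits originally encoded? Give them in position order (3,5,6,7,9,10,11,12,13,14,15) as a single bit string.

00001100111

s1: b1⊕b3⊕b5⊕b7⊕b9⊕b11⊕b13⊕b15 = 1⊕0⊕1⊕0⊕1⊕0⊕1⊕1 = 1
s2: b2⊕b3⊕b6⊕b7⊕b10⊕b11⊕b14⊕b15 = 1⊕0⊕0⊕0⊕1⊕0⊕1⊕1 = 0
s4: b4⊕b5⊕b6⊕b7⊕b12⊕b13⊕b14⊕b15 = 1⊕1⊕0⊕0⊕0⊕1⊕1⊕1 = 1
s8: b8⊕b9⊕b10⊕b11⊕b12⊕b13⊕b14⊕b15 = 1⊕1⊕1⊕0⊕0⊕1⊕1⊕1 = 0
Syndrome (s8...s1) = 0101 → position 5.
Flip bit 5: corrected codeword = 110100011100111
Data bits at positions 3,5,6,7,9,10,11,12,13,14,15: 00001100111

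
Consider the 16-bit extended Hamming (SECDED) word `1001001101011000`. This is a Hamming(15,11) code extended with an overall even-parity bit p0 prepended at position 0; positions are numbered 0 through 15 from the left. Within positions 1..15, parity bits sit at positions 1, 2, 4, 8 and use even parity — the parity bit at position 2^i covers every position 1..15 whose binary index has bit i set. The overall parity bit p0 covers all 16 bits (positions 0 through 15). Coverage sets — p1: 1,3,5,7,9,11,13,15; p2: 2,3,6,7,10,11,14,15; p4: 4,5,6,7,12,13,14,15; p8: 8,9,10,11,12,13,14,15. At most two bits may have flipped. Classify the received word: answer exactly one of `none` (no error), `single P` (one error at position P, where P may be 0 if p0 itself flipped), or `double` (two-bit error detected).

single 12

s1: b1⊕b3⊕b5⊕b7⊕b9⊕b11⊕b13⊕b15 = 0⊕1⊕0⊕1⊕1⊕1⊕0⊕0 = 0
s2: b2⊕b3⊕b6⊕b7⊕b10⊕b11⊕b14⊕b15 = 0⊕1⊕1⊕1⊕0⊕1⊕0⊕0 = 0
s4: b4⊕b5⊕b6⊕b7⊕b12⊕b13⊕b14⊕b15 = 0⊕0⊕1⊕1⊕1⊕0⊕0⊕0 = 1
s8: b8⊕b9⊕b10⊕b11⊕b12⊕b13⊕b14⊕b15 = 0⊕1⊕0⊕1⊕1⊕0⊕0⊕0 = 1
Syndrome (s8...s1) = 1100 → position 12.
Overall parity (XOR of all 16 bits, including p0): 1⊕0⊕0⊕1⊕0⊕0⊕1⊕1⊕0⊕1⊕0⊕1⊕1⊕0⊕0⊕0 = 1
Overall=1, syndrome position=12 → single-bit error at position 12.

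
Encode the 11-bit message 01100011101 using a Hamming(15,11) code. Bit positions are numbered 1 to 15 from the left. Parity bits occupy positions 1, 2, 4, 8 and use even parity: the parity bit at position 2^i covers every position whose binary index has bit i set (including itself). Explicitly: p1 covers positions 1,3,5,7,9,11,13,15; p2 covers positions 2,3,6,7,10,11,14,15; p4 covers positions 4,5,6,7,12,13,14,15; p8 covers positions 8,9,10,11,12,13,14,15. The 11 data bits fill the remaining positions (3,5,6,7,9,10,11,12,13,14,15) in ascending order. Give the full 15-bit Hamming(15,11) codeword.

010111000011101

Place data bits at non-power-of-two positions: b3=0, b5=1, b6=1, b7=0, b9=0, b10=0, b11=1, b12=1, b13=1, b14=0, b15=1.
p1 = XOR of data positions {3,5,7,9,11,13,15} = 0⊕1⊕0⊕0⊕1⊕1⊕1 = 0
p2 = XOR of data positions {3,6,7,10,11,14,15} = 0⊕1⊕0⊕0⊕1⊕0⊕1 = 1
p4 = XOR of data positions {5,6,7,12,13,14,15} = 1⊕1⊕0⊕1⊕1⊕0⊕1 = 1
p8 = XOR of data positions {9,10,11,12,13,14,15} = 0⊕0⊕1⊕1⊕1⊕0⊕1 = 0
Codeword b1..b15 = 010111000011101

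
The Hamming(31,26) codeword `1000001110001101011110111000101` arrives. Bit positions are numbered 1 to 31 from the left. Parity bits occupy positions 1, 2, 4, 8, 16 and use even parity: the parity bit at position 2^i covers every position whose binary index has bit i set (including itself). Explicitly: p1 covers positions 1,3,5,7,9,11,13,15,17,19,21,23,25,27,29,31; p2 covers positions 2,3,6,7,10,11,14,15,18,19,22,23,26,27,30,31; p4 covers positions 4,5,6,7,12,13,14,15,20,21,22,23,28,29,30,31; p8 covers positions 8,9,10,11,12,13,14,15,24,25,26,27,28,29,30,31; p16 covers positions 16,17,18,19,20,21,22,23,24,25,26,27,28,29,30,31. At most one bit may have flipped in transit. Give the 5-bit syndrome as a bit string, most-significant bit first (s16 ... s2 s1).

s1: b1⊕b3⊕b5⊕b7⊕b9⊕b11⊕b13⊕b15⊕b17⊕b19⊕b21⊕b23⊕b25⊕b27⊕b29⊕b31 = 1⊕0⊕0⊕1⊕1⊕0⊕1⊕0⊕0⊕1⊕1⊕1⊕1⊕0⊕1⊕1 = 0
s2: b2⊕b3⊕b6⊕b7⊕b10⊕b11⊕b14⊕b15⊕b18⊕b19⊕b22⊕b23⊕b26⊕b27⊕b30⊕b31 = 0⊕0⊕0⊕1⊕0⊕0⊕1⊕0⊕1⊕1⊕0⊕1⊕0⊕0⊕0⊕1 = 0
s4: b4⊕b5⊕b6⊕b7⊕b12⊕b13⊕b14⊕b15⊕b20⊕b21⊕b22⊕b23⊕b28⊕b29⊕b30⊕b31 = 0⊕0⊕0⊕1⊕0⊕1⊕1⊕0⊕1⊕1⊕0⊕1⊕0⊕1⊕0⊕1 = 0
s8: b8⊕b9⊕b10⊕b11⊕b12⊕b13⊕b14⊕b15⊕b24⊕b25⊕b26⊕b27⊕b28⊕b29⊕b30⊕b31 = 1⊕1⊕0⊕0⊕0⊕1⊕1⊕0⊕1⊕1⊕0⊕0⊕0⊕1⊕0⊕1 = 0
s16: b16⊕b17⊕b18⊕b19⊕b20⊕b21⊕b22⊕b23⊕b24⊕b25⊕b26⊕b27⊕b28⊕b29⊕b30⊕b31 = 1⊕0⊕1⊕1⊕1⊕1⊕0⊕1⊕1⊕1⊕0⊕0⊕0⊕1⊕0⊕1 = 0
Syndrome (s16...s1) = 00000 → position 0 (no error).

00000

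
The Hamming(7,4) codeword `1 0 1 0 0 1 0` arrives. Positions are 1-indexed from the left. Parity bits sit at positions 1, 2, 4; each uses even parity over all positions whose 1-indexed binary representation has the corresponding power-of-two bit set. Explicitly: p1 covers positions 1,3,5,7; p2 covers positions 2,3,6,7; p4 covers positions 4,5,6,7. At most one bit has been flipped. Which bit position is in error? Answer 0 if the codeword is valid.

s1: b1⊕b3⊕b5⊕b7 = 1⊕1⊕0⊕0 = 0
s2: b2⊕b3⊕b6⊕b7 = 0⊕1⊕1⊕0 = 0
s4: b4⊕b5⊕b6⊕b7 = 0⊕0⊕1⊕0 = 1
Syndrome (s4...s1) = 100 → position 4.

4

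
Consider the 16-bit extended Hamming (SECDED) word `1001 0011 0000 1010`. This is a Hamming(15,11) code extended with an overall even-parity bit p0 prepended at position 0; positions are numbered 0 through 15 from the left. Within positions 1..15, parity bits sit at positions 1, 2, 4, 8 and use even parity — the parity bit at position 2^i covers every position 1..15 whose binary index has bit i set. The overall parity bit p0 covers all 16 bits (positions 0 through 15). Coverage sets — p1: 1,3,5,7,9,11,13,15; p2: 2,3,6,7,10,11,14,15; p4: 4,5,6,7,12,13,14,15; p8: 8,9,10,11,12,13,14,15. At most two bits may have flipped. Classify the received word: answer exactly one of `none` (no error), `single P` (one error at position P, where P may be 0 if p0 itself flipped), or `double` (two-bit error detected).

s1: b1⊕b3⊕b5⊕b7⊕b9⊕b11⊕b13⊕b15 = 0⊕1⊕0⊕1⊕0⊕0⊕0⊕0 = 0
s2: b2⊕b3⊕b6⊕b7⊕b10⊕b11⊕b14⊕b15 = 0⊕1⊕1⊕1⊕0⊕0⊕1⊕0 = 0
s4: b4⊕b5⊕b6⊕b7⊕b12⊕b13⊕b14⊕b15 = 0⊕0⊕1⊕1⊕1⊕0⊕1⊕0 = 0
s8: b8⊕b9⊕b10⊕b11⊕b12⊕b13⊕b14⊕b15 = 0⊕0⊕0⊕0⊕1⊕0⊕1⊕0 = 0
Syndrome (s8...s1) = 0000 → position 0 (no error).
Overall parity (XOR of all 16 bits, including p0): 1⊕0⊕0⊕1⊕0⊕0⊕1⊕1⊕0⊕0⊕0⊕0⊕1⊕0⊕1⊕0 = 0
Overall=0, syndrome position=0 → no error.

none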